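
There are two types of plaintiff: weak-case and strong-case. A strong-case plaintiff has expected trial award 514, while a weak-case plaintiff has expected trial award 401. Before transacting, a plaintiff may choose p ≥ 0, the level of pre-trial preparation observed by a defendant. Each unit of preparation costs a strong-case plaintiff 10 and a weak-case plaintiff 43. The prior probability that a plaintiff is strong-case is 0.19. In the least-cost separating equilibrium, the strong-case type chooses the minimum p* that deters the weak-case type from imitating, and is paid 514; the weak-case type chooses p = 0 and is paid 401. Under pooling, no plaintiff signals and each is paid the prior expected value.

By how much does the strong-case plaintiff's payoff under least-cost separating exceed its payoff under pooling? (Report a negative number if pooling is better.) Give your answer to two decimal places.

Least-cost separating signal: p* solves 401 = 514 − 43·p*, so p* = (514 − 401)/43 ≈ 2.6279.
Strong-case type's separating payoff: 514 − 10 × p* = 514 − 10 × (514 − 401)/43 = 514 − 1130/43 ≈ 487.7209.
Pooling payoff: 0.19 × 514 + 0.81 × 401 = 422.47.
Difference: 487.7209 − 422.47 = 65.2509, i.e. 65.25 to two decimal places.
The strong-case type prefers to separate.

65.25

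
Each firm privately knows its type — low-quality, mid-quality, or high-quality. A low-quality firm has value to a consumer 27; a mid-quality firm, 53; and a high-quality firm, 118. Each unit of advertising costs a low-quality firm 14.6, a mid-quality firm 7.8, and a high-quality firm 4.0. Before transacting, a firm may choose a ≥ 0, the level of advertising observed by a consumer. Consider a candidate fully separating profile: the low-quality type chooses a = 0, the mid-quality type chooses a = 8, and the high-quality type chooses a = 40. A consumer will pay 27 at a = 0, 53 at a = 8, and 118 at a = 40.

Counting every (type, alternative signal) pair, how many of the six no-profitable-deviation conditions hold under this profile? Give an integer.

Mid-quality (own payoff 53 − 7.8×8 = -9.4): to a=0 gives 27 → profitable ✗; to a=40 gives 118 − 7.8×40 = -194 → no gain ✓.
High-quality (own payoff 118 − 4.0×40 = -42): to a=0 gives 27 → profitable ✗; to a=8 gives 53 − 4.0×8 = 21 → profitable ✗.
Low-quality (own payoff 27): to a=8 gives 53 − 14.6×8 = -63.8 → no gain ✓; to a=40 gives 118 − 14.6×40 = -466 → no gain ✓.
3 of the 6 constraints hold; not an equilibrium.

3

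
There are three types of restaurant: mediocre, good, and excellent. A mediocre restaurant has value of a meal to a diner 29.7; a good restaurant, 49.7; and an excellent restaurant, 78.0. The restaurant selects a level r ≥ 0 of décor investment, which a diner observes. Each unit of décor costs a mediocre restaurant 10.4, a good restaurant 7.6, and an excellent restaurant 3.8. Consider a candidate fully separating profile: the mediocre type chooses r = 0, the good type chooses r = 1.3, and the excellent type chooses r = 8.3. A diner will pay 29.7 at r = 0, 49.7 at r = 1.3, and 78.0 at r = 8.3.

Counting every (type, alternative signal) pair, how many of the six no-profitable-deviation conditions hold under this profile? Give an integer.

Mediocre (own payoff 29.7): to r=1.3 gives 49.7 − 10.4×1.3 = 36.18 → profitable ✗; to r=8.3 gives 78.0 − 10.4×8.3 = -8.32 → no gain ✓.
Excellent (own payoff 78.0 − 3.8×8.3 = 46.46): to r=0 gives 29.7 → no gain ✓; to r=1.3 gives 49.7 − 3.8×1.3 = 44.76 → no gain ✓.
Good (own payoff 49.7 − 7.6×1.3 = 39.82): to r=0 gives 29.7 → no gain ✓; to r=8.3 gives 78.0 − 7.6×8.3 = 14.92 → no gain ✓.
5 of the 6 constraints hold; not an equilibrium.

5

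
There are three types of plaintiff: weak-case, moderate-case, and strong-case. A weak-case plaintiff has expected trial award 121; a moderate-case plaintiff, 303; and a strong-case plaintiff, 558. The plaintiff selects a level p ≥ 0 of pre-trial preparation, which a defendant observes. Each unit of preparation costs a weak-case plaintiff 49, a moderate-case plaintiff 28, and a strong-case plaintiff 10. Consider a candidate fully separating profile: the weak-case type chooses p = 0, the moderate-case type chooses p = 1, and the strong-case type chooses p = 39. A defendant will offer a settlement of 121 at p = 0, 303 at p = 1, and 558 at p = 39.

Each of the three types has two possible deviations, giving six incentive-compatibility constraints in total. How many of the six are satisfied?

Moderate-case (own payoff 303 − 28×1 = 275): to p=0 gives 121 → no gain ✓; to p=39 gives 558 − 28×39 = -534 → no gain ✓.
Weak-case (own payoff 121): to p=1 gives 303 − 49×1 = 254 → profitable ✗; to p=39 gives 558 − 49×39 = -1353 → no gain ✓.
Strong-case (own payoff 558 − 10×39 = 168): to p=0 gives 121 → no gain ✓; to p=1 gives 303 − 10×1 = 293 → profitable ✗.
4 of the 6 constraints hold; not an equilibrium.

4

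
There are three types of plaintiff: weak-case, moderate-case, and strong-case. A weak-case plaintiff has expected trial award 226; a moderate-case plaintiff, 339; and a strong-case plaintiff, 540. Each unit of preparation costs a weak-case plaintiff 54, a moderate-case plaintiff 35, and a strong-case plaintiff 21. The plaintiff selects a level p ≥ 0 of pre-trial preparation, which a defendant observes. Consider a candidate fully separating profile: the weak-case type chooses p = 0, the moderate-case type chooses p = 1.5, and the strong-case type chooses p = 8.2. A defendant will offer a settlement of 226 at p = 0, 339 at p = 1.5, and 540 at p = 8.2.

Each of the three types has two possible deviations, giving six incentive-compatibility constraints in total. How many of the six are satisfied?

Weak-case (own payoff 226): to p=1.5 gives 339 − 54×1.5 = 258 → profitable ✗; to p=8.2 gives 540 − 54×8.2 = 97.2 → no gain ✓.
Moderate-case (own payoff 339 − 35×1.5 = 286.5): to p=0 gives 226 → no gain ✓; to p=8.2 gives 540 − 35×8.2 = 253 → no gain ✓.
Strong-case (own payoff 540 − 21×8.2 = 367.8): to p=0 gives 226 → no gain ✓; to p=1.5 gives 339 − 21×1.5 = 307.5 → no gain ✓.
5 of the 6 constraints hold; not an equilibrium.

5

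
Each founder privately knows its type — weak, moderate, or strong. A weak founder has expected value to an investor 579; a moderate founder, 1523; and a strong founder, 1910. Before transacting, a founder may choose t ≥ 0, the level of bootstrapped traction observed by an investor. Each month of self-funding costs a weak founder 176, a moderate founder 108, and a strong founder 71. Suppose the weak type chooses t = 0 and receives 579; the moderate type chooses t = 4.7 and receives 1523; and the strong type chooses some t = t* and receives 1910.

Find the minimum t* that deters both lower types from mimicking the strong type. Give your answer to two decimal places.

Weak type (on-path payoff 579) won't mimic when 579 ≥ 1910 − 176·t*, i.e. t* ≥ 7.56.
Moderate type (on-path payoff 1523 − 108×4.7 = 1015.4) won't mimic when 1015.4 ≥ 1910 − 108·t*, i.e. t* ≥ 8.28.
Both must hold, so t* = max(7.56, 8.28) = 8.28. The moderate type's constraint binds.

8.28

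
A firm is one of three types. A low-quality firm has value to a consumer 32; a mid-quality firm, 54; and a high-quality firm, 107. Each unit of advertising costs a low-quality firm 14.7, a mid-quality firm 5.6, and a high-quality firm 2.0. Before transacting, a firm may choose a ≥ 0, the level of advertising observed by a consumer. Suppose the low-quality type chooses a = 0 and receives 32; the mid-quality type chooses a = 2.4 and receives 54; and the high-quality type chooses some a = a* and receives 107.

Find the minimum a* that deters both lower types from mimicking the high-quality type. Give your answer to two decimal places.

Mid-quality type (on-path payoff 54 − 5.6×2.4 = 40.56) won't mimic when 40.56 ≥ 107 − 5.6·a*, i.e. a* ≥ 11.86.
Low-quality type (on-path payoff 32) won't mimic when 32 ≥ 107 − 14.7·a*, i.e. a* ≥ 5.10.
Both must hold, so a* = max(5.10, 11.86) = 11.86. The mid-quality type's constraint binds.

11.86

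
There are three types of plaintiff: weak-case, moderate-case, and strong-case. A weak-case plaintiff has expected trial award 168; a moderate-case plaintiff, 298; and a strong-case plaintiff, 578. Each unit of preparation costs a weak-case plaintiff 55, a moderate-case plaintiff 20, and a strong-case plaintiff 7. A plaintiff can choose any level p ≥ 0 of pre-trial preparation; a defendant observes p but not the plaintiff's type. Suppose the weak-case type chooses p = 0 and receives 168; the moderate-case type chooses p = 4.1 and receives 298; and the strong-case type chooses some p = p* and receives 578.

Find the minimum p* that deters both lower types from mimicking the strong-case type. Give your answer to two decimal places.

Weak-case type (on-path payoff 168) won't mimic when 168 ≥ 578 − 55·p*, i.e. p* ≥ 7.45.
Moderate-case type (on-path payoff 298 − 20×4.1 = 216) won't mimic when 216 ≥ 578 − 20·p*, i.e. p* ≥ 18.10.
Both must hold, so p* = max(7.45, 18.10) = 18.10. The moderate-case type's constraint binds.

18.10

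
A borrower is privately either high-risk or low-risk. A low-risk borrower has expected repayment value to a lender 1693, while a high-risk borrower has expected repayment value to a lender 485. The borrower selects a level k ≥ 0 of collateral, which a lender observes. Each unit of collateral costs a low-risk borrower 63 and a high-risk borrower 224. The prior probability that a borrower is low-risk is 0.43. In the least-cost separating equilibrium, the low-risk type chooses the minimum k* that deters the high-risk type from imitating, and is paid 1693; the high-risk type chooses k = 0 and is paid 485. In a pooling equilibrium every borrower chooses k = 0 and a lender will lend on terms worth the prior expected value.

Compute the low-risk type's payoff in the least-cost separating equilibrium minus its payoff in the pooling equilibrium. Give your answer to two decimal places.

348.81

Least-cost separating signal: k* solves 485 = 1693 − 224·k*, so k* = (1693 − 485)/224 ≈ 5.3929.
Low-risk type's separating payoff: 1693 − 63 × k* = 1693 − 63 × (1693 − 485)/224 = 1693 − 76104/224 = 1353.25.
Pooling payoff: 0.43 × 1693 + 0.57 × 485 = 1004.44.
Difference: 1353.25 − 1004.44 = 348.81.
The low-risk type prefers to separate.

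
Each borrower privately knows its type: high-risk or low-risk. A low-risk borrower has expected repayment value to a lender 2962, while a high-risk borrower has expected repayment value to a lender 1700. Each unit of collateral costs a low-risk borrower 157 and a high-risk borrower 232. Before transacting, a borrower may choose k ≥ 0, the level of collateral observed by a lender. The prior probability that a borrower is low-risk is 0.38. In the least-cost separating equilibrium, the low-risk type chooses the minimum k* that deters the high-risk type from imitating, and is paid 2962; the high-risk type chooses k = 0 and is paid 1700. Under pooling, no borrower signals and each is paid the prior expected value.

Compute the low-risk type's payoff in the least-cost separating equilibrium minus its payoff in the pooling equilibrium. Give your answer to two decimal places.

-71.59

Least-cost separating signal: k* solves 1700 = 2962 − 232·k*, so k* = (2962 − 1700)/232 ≈ 5.4397.
Low-risk type's separating payoff: 2962 − 157 × k* = 2962 − 157 × (2962 − 1700)/232 = 2962 − 198134/232 ≈ 2107.9741.
Pooling payoff: 0.38 × 2962 + 0.62 × 1700 = 2179.56.
Difference: 2107.9741 − 2179.56 = -71.5859, i.e. -71.59 to two decimal places.
The low-risk type would prefer the pooling outcome.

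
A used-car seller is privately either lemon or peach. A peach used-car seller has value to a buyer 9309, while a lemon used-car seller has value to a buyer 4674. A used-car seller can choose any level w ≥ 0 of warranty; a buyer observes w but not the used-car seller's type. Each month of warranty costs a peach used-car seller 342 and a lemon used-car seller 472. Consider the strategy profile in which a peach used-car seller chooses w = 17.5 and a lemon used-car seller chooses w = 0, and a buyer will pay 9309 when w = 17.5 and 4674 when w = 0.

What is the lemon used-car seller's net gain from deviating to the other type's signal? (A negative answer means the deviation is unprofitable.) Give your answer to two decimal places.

-3625.00

Playing w = 0 the lemon used-car seller receives 4674.
Deviating to w = 17.5 brings payment 9309 at cost 472 × 17.5 = 8260, netting 1049.
Gain from deviating: 1049 − 4674 = -3625.00.
The gain is negative, so the lemon type's incentive-compatibility constraint is satisfied.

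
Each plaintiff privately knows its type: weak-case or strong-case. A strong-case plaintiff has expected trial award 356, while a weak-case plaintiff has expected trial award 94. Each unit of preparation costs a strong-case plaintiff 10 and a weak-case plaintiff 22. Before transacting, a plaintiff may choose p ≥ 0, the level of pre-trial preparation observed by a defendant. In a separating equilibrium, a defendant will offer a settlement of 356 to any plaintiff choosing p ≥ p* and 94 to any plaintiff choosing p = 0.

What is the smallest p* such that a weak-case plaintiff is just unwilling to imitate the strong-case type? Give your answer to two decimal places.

A weak-case plaintiff choosing p = 0 receives 94.
Imitating at p* instead would pay 356 at cost 22·p*, netting 356 − 22·p*.
Indifference: 94 = 356 − 22·p*, so p* = (356 − 94) / 22 ≈ 11.91.
This is the weak-case type's binding incentive-compatibility constraint; any p ≥ 11.91 sustains separation on that side.

11.91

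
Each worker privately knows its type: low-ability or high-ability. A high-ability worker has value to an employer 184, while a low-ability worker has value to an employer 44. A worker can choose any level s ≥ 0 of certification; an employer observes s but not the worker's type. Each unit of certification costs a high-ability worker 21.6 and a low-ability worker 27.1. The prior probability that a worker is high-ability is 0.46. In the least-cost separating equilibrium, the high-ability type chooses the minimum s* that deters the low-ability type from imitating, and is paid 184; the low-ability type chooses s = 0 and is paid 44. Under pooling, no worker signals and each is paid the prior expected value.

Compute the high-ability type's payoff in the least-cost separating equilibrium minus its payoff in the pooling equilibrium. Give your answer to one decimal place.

Least-cost separating signal: s* solves 44 = 184 − 27.1·s*, so s* = (184 − 44)/27.1 ≈ 5.1661.
High-ability type's separating payoff: 184 − 21.6 × s* = 184 − 21.6 × (184 − 44)/27.1 = 184 − 3024/27.1 ≈ 72.413.
Pooling payoff: 0.46 × 184 + 0.54 × 44 = 108.4.
Difference: 72.413 − 108.4 = -35.987, i.e. -36.0 to one decimal place.
The high-ability type would prefer the pooling outcome.

-36.0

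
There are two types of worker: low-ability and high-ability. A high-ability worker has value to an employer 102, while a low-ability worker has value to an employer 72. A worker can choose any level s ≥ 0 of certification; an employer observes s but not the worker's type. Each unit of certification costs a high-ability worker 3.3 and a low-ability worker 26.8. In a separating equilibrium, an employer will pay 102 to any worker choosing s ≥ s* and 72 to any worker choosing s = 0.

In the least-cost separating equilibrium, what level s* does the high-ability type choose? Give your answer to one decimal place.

1.1

A low-ability worker choosing s = 0 receives 72.
Imitating at s* instead would pay 102 at cost 26.8·s*, netting 102 − 26.8·s*.
Indifference: 72 = 102 − 26.8·s*, so s* = (102 − 72) / 26.8 ≈ 1.1.
At s* the low-ability type's incentive constraint just binds; the high-ability type strictly prefers s* since its per-unit cost is lower.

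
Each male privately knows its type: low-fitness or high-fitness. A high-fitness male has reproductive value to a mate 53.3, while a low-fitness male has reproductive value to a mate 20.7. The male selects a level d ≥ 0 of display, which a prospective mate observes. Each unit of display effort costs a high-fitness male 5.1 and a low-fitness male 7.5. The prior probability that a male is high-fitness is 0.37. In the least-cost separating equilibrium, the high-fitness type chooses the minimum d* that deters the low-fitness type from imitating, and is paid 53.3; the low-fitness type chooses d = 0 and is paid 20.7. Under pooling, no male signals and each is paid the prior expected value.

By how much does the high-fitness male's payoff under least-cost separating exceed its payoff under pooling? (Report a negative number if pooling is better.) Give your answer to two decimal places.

-1.63

Least-cost separating signal: d* solves 20.7 = 53.3 − 7.5·d*, so d* = (53.3 − 20.7)/7.5 ≈ 4.3467.
High-fitness type's separating payoff: 53.3 − 5.1 × d* = 53.3 − 5.1 × (53.3 − 20.7)/7.5 = 53.3 − 166.26/7.5 = 31.132.
Pooling payoff: 0.37 × 53.3 + 0.63 × 20.7 = 32.762.
Difference: 31.132 − 32.762 = -1.63.
The high-fitness type would prefer the pooling outcome.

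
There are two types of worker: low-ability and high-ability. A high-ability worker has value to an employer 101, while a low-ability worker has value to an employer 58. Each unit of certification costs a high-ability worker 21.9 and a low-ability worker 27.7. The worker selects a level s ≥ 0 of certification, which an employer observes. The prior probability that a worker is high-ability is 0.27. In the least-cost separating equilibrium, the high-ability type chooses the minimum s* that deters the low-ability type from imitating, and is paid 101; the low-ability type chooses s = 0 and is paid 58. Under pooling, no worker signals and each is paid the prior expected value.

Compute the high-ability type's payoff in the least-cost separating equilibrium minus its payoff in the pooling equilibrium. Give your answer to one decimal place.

Least-cost separating signal: s* solves 58 = 101 − 27.7·s*, so s* = (101 − 58)/27.7 ≈ 1.5523.
High-ability type's separating payoff: 101 − 21.9 × s* = 101 − 21.9 × (101 − 58)/27.7 = 101 − 941.7/27.7 ≈ 67.004.
Pooling payoff: 0.27 × 101 + 0.73 × 58 = 69.61.
Difference: 67.004 − 69.61 = -2.606, i.e. -2.6 to one decimal place.
The high-ability type would prefer the pooling outcome.

-2.6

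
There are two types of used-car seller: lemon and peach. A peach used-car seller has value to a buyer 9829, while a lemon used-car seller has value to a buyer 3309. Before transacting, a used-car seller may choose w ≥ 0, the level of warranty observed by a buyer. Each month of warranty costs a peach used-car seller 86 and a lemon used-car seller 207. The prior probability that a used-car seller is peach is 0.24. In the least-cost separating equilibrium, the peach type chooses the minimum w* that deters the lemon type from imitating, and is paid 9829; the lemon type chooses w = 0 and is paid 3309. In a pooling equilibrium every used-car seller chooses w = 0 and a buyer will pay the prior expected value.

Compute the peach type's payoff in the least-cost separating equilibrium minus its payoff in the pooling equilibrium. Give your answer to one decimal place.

2246.4

Least-cost separating signal: w* solves 3309 = 9829 − 207·w*, so w* = (9829 − 3309)/207 ≈ 31.4976.
Peach type's separating payoff: 9829 − 86 × w* = 9829 − 86 × (9829 − 3309)/207 = 9829 − 560720/207 ≈ 7120.208.
Pooling payoff: 0.24 × 9829 + 0.76 × 3309 = 4873.8.
Difference: 7120.208 − 4873.8 = 2246.408, i.e. 2246.4 to one decimal place.
The peach type prefers to separate.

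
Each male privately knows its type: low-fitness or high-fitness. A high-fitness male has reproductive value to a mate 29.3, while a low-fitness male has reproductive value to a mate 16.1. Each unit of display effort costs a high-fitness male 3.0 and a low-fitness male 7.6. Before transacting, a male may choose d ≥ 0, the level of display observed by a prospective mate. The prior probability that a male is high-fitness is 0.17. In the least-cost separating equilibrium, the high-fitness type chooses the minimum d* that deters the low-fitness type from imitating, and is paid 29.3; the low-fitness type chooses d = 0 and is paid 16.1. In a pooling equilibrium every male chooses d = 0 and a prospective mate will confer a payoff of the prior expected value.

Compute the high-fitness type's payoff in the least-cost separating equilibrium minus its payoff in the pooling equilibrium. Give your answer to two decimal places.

Least-cost separating signal: d* solves 16.1 = 29.3 − 7.6·d*, so d* = (29.3 − 16.1)/7.6 ≈ 1.7368.
High-fitness type's separating payoff: 29.3 − 3.0 × d* = 29.3 − 3.0 × (29.3 − 16.1)/7.6 = 29.3 − 39.6/7.6 ≈ 24.0895.
Pooling payoff: 0.17 × 29.3 + 0.83 × 16.1 = 18.344.
Difference: 24.0895 − 18.344 = 5.7455, i.e. 5.75 to two decimal places.
The high-fitness type prefers to separate.

5.75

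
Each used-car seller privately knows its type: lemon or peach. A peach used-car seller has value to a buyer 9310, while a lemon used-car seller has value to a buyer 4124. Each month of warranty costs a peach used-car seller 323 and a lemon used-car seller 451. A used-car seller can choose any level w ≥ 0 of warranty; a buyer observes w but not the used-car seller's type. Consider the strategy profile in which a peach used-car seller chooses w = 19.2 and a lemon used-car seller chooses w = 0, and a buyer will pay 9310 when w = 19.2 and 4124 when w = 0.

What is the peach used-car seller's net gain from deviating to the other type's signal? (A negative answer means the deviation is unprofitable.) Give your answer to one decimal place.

1015.6

Playing w = 19.2 the peach used-car seller receives 9310 − 323 × 19.2 = 3108.4.
Deviating to w = 0 yields 4124 instead.
Gain from deviating: 4124 − 3108.4 = 1015.6.
The gain is positive, so the peach type's incentive-compatibility constraint is violated — this profile is not a separating equilibrium.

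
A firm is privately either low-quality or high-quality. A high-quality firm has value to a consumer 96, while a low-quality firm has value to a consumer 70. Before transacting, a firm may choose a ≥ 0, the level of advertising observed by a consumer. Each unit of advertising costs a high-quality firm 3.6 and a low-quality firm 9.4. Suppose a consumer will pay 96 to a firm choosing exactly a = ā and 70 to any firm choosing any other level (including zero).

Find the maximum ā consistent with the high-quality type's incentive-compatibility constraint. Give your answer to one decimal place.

Choosing ā yields the high-quality type 96 − 3.6·ā; choosing zero yields 70.
The high-quality type is indifferent at 96 − 3.6·ā = 70, i.e. ā = (96 − 70) / 3.6 ≈ 7.2.
For any ā above 7.2 the high-quality type would rather pool at zero, so separation collapses.

7.2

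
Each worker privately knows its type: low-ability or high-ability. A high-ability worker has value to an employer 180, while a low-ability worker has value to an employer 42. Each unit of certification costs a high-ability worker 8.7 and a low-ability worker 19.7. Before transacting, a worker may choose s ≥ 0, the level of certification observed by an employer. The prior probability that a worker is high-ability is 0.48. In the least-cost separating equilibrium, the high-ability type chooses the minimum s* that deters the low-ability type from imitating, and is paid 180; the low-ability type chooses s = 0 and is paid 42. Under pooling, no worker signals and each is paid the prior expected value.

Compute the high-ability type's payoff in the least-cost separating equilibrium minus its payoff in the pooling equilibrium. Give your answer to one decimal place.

10.8

Least-cost separating signal: s* solves 42 = 180 − 19.7·s*, so s* = (180 − 42)/19.7 ≈ 7.0051.
High-ability type's separating payoff: 180 − 8.7 × s* = 180 − 8.7 × (180 − 42)/19.7 = 180 − 1200.6/19.7 ≈ 119.056.
Pooling payoff: 0.48 × 180 + 0.52 × 42 = 108.24.
Difference: 119.056 − 108.24 = 10.816, i.e. 10.8 to one decimal place.
The high-ability type prefers to separate.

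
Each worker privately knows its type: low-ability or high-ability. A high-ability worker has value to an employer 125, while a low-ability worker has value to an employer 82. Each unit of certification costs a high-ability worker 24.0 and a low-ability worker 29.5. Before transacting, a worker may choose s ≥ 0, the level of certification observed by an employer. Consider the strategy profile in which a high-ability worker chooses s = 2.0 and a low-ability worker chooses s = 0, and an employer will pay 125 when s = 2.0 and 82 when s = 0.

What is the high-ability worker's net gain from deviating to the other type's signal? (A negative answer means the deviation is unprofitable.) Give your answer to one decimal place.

Playing s = 2.0 the high-ability worker receives 125 − 24.0 × 2.0 = 77.
Deviating to s = 0 yields 82 instead.
Gain from deviating: 82 − 77 = 5.0.
The gain is positive, so the high-ability type's incentive-compatibility constraint is violated — this profile is not a separating equilibrium.

5.0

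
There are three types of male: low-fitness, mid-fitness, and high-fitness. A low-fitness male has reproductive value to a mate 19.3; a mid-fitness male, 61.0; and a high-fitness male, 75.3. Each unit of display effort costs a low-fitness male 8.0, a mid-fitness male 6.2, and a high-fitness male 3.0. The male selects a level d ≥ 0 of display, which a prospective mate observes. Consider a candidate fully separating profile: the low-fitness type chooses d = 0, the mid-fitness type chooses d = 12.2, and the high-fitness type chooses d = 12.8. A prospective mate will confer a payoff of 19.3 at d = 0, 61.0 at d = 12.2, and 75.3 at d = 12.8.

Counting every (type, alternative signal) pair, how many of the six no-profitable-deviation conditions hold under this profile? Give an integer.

Mid-fitness (own payoff 61.0 − 6.2×12.2 = -14.64): to d=0 gives 19.3 → profitable ✗; to d=12.8 gives 75.3 − 6.2×12.8 = -4.06 → profitable ✗.
Low-fitness (own payoff 19.3): to d=12.2 gives 61.0 − 8.0×12.2 = -36.6 → no gain ✓; to d=12.8 gives 75.3 − 8.0×12.8 = -27.1 → no gain ✓.
High-fitness (own payoff 75.3 − 3.0×12.8 = 36.9): to d=0 gives 19.3 → no gain ✓; to d=12.2 gives 61.0 − 3.0×12.2 = 24.4 → no gain ✓.
4 of the 6 constraints hold; not an equilibrium.

4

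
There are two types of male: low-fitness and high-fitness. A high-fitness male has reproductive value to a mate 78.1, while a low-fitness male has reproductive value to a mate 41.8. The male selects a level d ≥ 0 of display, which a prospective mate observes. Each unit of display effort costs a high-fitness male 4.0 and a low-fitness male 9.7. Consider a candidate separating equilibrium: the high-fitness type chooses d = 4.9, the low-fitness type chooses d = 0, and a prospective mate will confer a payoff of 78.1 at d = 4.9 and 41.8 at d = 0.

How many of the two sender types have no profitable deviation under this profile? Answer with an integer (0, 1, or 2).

High-fitness type: signal → 78.1 − 4.0 × 4.9 = 58.5; deviate to 0 → 41.8. IC holds (58.5 ≥ 41.8).
Low-fitness type: stay at 0 → 41.8; mimic → 78.1 − 9.7 × 4.9 = 30.57. IC holds (41.8 ≥ 30.57).
2 of 2 constraints hold, so this is a separating equilibrium.

2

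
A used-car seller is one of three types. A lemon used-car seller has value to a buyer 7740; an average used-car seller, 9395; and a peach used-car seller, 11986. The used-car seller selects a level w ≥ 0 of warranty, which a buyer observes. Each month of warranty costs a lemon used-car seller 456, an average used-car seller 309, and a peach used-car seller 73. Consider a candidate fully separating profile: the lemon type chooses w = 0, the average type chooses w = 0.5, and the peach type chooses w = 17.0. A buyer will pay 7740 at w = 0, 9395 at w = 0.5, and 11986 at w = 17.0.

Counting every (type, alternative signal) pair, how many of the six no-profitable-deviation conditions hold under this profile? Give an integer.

Peach (own payoff 11986 − 73×17.0 = 10745): to w=0 gives 7740 → no gain ✓; to w=0.5 gives 9395 − 73×0.5 = 9358.5 → no gain ✓.
Lemon (own payoff 7740): to w=0.5 gives 9395 − 456×0.5 = 9167 → profitable ✗; to w=17.0 gives 11986 − 456×17.0 = 4234 → no gain ✓.
Average (own payoff 9395 − 309×0.5 = 9240.5): to w=0 gives 7740 → no gain ✓; to w=17.0 gives 11986 − 309×17.0 = 6733 → no gain ✓.
5 of the 6 constraints hold; not an equilibrium.

5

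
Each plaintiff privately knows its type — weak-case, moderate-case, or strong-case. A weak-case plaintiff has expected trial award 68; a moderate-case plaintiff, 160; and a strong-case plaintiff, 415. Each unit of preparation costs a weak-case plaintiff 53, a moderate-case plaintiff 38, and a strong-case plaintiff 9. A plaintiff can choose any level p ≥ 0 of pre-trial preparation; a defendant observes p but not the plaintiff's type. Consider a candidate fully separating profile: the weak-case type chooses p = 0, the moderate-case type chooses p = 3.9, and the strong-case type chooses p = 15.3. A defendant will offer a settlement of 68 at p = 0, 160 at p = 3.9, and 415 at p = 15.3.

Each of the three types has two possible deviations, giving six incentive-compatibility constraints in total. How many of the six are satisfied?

5

Strong-case (own payoff 415 − 9×15.3 = 277.3): to p=0 gives 68 → no gain ✓; to p=3.9 gives 160 − 9×3.9 = 124.9 → no gain ✓.
Moderate-case (own payoff 160 − 38×3.9 = 11.8): to p=0 gives 68 → profitable ✗; to p=15.3 gives 415 − 38×15.3 = -166.4 → no gain ✓.
Weak-case (own payoff 68): to p=3.9 gives 160 − 53×3.9 = -46.7 → no gain ✓; to p=15.3 gives 415 − 53×15.3 = -395.9 → no gain ✓.
5 of the 6 constraints hold; not an equilibrium.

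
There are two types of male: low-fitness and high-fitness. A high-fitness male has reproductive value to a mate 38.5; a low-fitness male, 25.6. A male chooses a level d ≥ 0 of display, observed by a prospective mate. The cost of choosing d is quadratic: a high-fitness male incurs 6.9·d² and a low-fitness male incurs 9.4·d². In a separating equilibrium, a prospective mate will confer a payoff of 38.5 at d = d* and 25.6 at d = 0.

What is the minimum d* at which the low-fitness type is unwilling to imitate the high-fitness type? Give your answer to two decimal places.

The low-fitness type at d = 0 receives 25.6; imitating at d* yields 38.5 − 9.4·d*².
Indifference: 25.6 = 38.5 − 9.4·d*², so d*² = (38.5 − 25.6) / 9.4 ≈ 1.3723.
d* = √1.3723 ≈ 1.17.

1.17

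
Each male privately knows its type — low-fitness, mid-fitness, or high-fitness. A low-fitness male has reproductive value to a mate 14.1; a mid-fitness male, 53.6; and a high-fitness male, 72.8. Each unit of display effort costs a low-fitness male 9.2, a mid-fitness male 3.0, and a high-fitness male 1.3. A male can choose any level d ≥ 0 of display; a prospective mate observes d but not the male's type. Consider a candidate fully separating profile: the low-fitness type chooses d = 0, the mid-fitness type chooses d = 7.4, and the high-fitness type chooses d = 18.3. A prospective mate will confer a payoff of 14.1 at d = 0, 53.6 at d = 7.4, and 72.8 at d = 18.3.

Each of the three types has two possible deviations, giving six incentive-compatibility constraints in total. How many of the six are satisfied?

Mid-fitness (own payoff 53.6 − 3.0×7.4 = 31.4): to d=0 gives 14.1 → no gain ✓; to d=18.3 gives 72.8 − 3.0×18.3 = 17.9 → no gain ✓.
Low-fitness (own payoff 14.1): to d=7.4 gives 53.6 − 9.2×7.4 = -14.48 → no gain ✓; to d=18.3 gives 72.8 − 9.2×18.3 = -95.56 → no gain ✓.
High-fitness (own payoff 72.8 − 1.3×18.3 = 49.01): to d=0 gives 14.1 → no gain ✓; to d=7.4 gives 53.6 − 1.3×7.4 = 43.98 → no gain ✓.
6 of the 6 constraints hold; this profile is a separating equilibrium.

6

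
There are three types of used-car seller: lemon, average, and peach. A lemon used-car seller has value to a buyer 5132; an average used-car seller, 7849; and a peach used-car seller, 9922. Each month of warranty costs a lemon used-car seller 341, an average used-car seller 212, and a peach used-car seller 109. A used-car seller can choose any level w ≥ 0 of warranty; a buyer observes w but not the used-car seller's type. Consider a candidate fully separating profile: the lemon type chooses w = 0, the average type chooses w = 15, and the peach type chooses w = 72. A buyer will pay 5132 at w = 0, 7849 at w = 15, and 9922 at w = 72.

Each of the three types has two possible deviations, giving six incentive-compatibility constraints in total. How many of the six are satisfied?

Lemon (own payoff 5132): to w=15 gives 7849 − 341×15 = 2734 → no gain ✓; to w=72 gives 9922 − 341×72 = -14630 → no gain ✓.
Average (own payoff 7849 − 212×15 = 4669): to w=0 gives 5132 → profitable ✗; to w=72 gives 9922 − 212×72 = -5342 → no gain ✓.
Peach (own payoff 9922 − 109×72 = 2074): to w=0 gives 5132 → profitable ✗; to w=15 gives 7849 − 109×15 = 6214 → profitable ✗.
3 of the 6 constraints hold; not an equilibrium.

3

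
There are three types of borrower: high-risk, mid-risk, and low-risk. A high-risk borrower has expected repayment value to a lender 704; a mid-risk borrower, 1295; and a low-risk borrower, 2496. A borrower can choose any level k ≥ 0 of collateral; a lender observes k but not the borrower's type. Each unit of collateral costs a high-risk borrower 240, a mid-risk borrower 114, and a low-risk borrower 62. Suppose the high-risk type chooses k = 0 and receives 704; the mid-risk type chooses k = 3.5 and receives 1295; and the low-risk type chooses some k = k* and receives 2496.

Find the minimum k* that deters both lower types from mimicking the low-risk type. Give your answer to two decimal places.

14.04

High-risk type (on-path payoff 704) won't mimic when 704 ≥ 2496 − 240·k*, i.e. k* ≥ 7.47.
Mid-risk type (on-path payoff 1295 − 114×3.5 = 896) won't mimic when 896 ≥ 2496 − 114·k*, i.e. k* ≥ 14.04.
Both must hold, so k* = max(7.47, 14.04) = 14.04. The mid-risk type's constraint binds.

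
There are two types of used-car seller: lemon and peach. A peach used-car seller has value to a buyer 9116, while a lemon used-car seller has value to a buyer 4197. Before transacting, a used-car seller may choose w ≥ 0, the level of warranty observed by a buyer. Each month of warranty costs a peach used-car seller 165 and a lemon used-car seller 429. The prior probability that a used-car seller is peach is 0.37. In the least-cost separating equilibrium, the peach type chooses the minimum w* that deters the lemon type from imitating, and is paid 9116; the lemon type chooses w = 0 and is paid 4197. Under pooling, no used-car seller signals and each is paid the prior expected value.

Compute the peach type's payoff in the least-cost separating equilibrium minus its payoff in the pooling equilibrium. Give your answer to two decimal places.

Least-cost separating signal: w* solves 4197 = 9116 − 429·w*, so w* = (9116 − 4197)/429 ≈ 11.4662.
Peach type's separating payoff: 9116 − 165 × w* = 9116 − 165 × (9116 − 4197)/429 = 9116 − 811635/429 ≈ 7224.0769.
Pooling payoff: 0.37 × 9116 + 0.63 × 4197 = 6017.03.
Difference: 7224.0769 − 6017.03 = 1207.0469, i.e. 1207.05 to two decimal places.
The peach type prefers to separate.

1207.05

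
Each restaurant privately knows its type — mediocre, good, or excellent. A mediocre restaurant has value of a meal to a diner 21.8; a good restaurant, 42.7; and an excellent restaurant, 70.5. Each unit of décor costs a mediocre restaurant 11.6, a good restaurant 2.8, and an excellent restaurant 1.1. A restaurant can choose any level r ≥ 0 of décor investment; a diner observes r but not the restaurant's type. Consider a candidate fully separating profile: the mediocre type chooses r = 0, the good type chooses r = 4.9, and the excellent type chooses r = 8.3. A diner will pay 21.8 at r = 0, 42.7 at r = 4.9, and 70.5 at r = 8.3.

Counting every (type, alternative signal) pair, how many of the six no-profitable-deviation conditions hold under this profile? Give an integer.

5

Good (own payoff 42.7 − 2.8×4.9 = 28.98): to r=0 gives 21.8 → no gain ✓; to r=8.3 gives 70.5 − 2.8×8.3 = 47.26 → profitable ✗.
Excellent (own payoff 70.5 − 1.1×8.3 = 61.37): to r=0 gives 21.8 → no gain ✓; to r=4.9 gives 42.7 − 1.1×4.9 = 37.31 → no gain ✓.
Mediocre (own payoff 21.8): to r=4.9 gives 42.7 − 11.6×4.9 = -14.14 → no gain ✓; to r=8.3 gives 70.5 − 11.6×8.3 = -25.78 → no gain ✓.
5 of the 6 constraints hold; not an equilibrium.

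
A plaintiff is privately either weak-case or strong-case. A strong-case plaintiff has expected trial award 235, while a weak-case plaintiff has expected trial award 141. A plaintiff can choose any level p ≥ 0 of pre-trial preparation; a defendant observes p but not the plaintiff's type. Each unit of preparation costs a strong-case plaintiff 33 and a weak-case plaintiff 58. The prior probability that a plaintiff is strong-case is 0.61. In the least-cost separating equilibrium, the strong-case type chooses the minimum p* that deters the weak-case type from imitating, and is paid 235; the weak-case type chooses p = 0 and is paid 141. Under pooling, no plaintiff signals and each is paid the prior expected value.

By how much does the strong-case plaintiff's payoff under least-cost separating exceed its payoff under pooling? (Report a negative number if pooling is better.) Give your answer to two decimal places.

-16.82

Least-cost separating signal: p* solves 141 = 235 − 58·p*, so p* = (235 − 141)/58 ≈ 1.6207.
Strong-case type's separating payoff: 235 − 33 × p* = 235 − 33 × (235 − 141)/58 = 235 − 3102/58 ≈ 181.5172.
Pooling payoff: 0.61 × 235 + 0.39 × 141 = 198.34.
Difference: 181.5172 − 198.34 = -16.8228, i.e. -16.82 to two decimal places.
The strong-case type would prefer the pooling outcome.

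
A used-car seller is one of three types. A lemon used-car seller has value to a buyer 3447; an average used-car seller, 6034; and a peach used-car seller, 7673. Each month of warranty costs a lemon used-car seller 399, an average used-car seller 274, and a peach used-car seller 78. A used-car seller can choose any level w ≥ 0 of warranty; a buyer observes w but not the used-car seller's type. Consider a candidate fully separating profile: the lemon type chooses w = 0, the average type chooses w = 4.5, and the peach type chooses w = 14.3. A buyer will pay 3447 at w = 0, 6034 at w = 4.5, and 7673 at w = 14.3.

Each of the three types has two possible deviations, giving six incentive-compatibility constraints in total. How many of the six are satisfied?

Lemon (own payoff 3447): to w=4.5 gives 6034 − 399×4.5 = 4238.5 → profitable ✗; to w=14.3 gives 7673 − 399×14.3 = 1967.3 → no gain ✓.
Peach (own payoff 7673 − 78×14.3 = 6557.6): to w=0 gives 3447 → no gain ✓; to w=4.5 gives 6034 − 78×4.5 = 5683 → no gain ✓.
Average (own payoff 6034 − 274×4.5 = 4801): to w=0 gives 3447 → no gain ✓; to w=14.3 gives 7673 − 274×14.3 = 3754.8 → no gain ✓.
5 of the 6 constraints hold; not an equilibrium.

5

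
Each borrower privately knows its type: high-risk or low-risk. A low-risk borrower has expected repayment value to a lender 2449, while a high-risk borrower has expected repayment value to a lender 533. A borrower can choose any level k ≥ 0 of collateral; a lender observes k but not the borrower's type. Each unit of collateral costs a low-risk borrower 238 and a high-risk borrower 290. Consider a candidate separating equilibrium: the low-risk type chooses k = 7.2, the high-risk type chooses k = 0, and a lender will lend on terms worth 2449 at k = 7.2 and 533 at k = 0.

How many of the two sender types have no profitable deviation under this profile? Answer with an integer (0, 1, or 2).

High-risk type: stay at 0 → 533; mimic → 2449 − 290 × 7.2 = 361. IC holds (533 ≥ 361).
Low-risk type: signal → 2449 − 238 × 7.2 = 735.4; deviate to 0 → 533. IC holds (735.4 ≥ 533).
2 of 2 constraints hold, so this is a separating equilibrium.

2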